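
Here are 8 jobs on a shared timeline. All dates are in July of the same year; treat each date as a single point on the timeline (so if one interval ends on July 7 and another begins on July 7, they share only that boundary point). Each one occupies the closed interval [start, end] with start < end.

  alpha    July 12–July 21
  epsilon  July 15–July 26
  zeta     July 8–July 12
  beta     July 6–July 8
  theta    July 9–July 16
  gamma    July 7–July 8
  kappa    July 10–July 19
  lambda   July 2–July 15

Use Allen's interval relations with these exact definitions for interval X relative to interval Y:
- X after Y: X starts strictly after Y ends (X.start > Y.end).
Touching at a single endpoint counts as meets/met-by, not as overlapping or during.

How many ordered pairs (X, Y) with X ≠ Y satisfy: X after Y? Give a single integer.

Checking all 56 ordered pairs for relation 'after'; matching pairs in alphabetical order:
(alpha, beta): alpha after beta ✓
(alpha, gamma): alpha after gamma ✓
(epsilon, beta): epsilon after beta ✓
(epsilon, gamma): epsilon after gamma ✓
(epsilon, zeta): epsilon after zeta ✓
(kappa, beta): kappa after beta ✓
(kappa, gamma): kappa after gamma ✓
(theta, beta): theta after beta ✓
(theta, gamma): theta after gamma ✓
Count: 9.

9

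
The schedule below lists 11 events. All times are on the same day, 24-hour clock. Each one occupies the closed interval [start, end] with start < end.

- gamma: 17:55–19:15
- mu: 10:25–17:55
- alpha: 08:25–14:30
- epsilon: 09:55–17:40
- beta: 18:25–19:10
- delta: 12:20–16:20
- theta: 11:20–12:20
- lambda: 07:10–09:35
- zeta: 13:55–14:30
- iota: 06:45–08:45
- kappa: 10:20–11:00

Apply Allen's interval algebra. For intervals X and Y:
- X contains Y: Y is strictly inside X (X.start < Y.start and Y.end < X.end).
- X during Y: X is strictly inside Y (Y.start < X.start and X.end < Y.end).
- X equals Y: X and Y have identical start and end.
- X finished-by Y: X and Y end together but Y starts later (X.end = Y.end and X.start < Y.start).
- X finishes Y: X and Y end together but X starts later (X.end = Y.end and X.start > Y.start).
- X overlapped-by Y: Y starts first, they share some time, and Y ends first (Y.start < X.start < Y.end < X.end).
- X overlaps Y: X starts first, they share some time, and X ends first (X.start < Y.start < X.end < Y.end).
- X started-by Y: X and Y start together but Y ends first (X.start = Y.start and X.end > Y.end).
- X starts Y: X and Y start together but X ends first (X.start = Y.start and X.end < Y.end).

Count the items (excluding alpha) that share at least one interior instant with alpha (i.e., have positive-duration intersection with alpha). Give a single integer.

Target alpha = [08:25, 14:30].
beta [18:25, 19:10] → after → no.
delta [12:20, 16:20] → overlapped-by → counts.
epsilon [09:55, 17:40] → overlapped-by → counts.
gamma [17:55, 19:15] → after → no.
iota [06:45, 08:45] → overlaps → counts.
kappa [10:20, 11:00] → during → counts.
lambda [07:10, 09:35] → overlaps → counts.
mu [10:25, 17:55] → overlapped-by → counts.
theta [11:20, 12:20] → during → counts.
zeta [13:55, 14:30] → finishes → counts.
Total: 8.

8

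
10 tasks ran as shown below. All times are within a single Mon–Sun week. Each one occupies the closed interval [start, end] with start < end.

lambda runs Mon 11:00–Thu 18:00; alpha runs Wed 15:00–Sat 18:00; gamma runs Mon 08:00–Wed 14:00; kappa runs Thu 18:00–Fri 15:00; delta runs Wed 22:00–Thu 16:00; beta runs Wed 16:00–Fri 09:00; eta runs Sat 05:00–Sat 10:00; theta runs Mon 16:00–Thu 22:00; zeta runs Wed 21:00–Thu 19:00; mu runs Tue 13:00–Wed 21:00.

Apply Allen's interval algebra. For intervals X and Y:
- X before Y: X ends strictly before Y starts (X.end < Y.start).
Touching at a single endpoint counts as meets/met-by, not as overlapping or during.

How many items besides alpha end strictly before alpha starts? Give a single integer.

Target alpha = [Wed 15:00, Sat 18:00].
beta [Wed 16:00, Fri 09:00] → during → no.
delta [Wed 22:00, Thu 16:00] → during → no.
eta [Sat 05:00, Sat 10:00] → during → no.
gamma [Mon 08:00, Wed 14:00] → before → counts.
kappa [Thu 18:00, Fri 15:00] → during → no.
lambda [Mon 11:00, Thu 18:00] → overlaps → no.
mu [Tue 13:00, Wed 21:00] → overlaps → no.
theta [Mon 16:00, Thu 22:00] → overlaps → no.
zeta [Wed 21:00, Thu 19:00] → during → no.
Total: 1.

1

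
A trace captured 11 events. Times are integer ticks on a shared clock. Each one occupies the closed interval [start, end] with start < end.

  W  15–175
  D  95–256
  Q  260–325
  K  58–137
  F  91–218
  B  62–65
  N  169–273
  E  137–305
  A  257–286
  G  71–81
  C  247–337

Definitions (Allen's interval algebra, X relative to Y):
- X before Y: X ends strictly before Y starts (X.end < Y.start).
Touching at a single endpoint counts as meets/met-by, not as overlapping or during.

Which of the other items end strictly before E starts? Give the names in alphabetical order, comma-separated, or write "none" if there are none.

Target E = [137, 305].
A [257, 286] → during → no.
B [62, 65] → before → yes.
C [247, 337] → overlapped-by → no.
D [95, 256] → overlaps → no.
F [91, 218] → overlaps → no.
G [71, 81] → before → yes.
K [58, 137] → meets → no.
N [169, 273] → during → no.
Q [260, 325] → overlapped-by → no.
W [15, 175] → overlaps → no.
Result: B, G.

B, G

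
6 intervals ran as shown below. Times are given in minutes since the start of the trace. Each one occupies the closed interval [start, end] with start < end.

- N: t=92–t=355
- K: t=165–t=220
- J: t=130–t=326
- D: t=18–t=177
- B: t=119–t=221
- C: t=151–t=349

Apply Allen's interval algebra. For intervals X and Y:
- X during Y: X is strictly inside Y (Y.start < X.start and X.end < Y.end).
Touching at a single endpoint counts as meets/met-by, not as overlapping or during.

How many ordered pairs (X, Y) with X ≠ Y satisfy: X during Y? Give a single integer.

Checking all 30 ordered pairs for relation 'during'; matching pairs in alphabetical order:
(B, N): B during N ✓
(C, N): C during N ✓
(J, N): J during N ✓
(K, B): K during B ✓
(K, C): K during C ✓
(K, J): K during J ✓
(K, N): K during N ✓
Count: 7.

7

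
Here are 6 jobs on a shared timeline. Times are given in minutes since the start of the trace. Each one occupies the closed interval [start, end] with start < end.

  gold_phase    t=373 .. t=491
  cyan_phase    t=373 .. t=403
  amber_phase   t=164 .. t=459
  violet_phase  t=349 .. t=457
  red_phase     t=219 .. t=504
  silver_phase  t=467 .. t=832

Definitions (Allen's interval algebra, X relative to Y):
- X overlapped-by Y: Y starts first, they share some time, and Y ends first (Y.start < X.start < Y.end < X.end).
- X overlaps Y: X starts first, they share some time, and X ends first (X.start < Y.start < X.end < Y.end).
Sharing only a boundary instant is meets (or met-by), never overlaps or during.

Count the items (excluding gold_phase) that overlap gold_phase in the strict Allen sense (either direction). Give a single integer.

Target gold_phase = [t=373, t=491].
amber_phase [t=164, t=459] → overlaps → counts.
cyan_phase [t=373, t=403] → starts → no.
red_phase [t=219, t=504] → contains → no.
silver_phase [t=467, t=832] → overlapped-by → counts.
violet_phase [t=349, t=457] → overlaps → counts.
Total: 3.

3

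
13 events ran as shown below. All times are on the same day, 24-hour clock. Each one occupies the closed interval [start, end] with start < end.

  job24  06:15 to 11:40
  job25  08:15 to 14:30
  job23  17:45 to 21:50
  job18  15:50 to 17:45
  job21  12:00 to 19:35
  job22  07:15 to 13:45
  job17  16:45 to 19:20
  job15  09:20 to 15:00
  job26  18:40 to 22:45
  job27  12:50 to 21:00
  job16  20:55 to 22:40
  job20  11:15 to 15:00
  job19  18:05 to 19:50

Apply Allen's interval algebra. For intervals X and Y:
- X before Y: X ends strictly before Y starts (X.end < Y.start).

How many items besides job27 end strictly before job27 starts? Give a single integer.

1

Target job27 = [12:50, 21:00].
job15 [09:20, 15:00] → overlaps → no.
job16 [20:55, 22:40] → overlapped-by → no.
job17 [16:45, 19:20] → during → no.
job18 [15:50, 17:45] → during → no.
job19 [18:05, 19:50] → during → no.
job20 [11:15, 15:00] → overlaps → no.
job21 [12:00, 19:35] → overlaps → no.
job22 [07:15, 13:45] → overlaps → no.
job23 [17:45, 21:50] → overlapped-by → no.
job24 [06:15, 11:40] → before → counts.
job25 [08:15, 14:30] → overlaps → no.
job26 [18:40, 22:45] → overlapped-by → no.
Total: 1.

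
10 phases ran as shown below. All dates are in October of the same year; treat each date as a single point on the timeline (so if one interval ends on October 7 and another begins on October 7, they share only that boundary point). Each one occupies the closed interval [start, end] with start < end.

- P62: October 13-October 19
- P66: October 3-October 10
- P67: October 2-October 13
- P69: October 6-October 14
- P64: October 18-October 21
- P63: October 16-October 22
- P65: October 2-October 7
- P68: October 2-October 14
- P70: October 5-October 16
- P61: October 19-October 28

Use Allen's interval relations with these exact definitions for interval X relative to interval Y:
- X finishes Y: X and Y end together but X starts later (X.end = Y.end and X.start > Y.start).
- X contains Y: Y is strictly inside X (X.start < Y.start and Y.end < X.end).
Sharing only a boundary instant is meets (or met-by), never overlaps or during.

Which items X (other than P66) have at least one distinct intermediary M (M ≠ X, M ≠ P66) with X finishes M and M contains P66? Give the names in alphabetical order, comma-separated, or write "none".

P69

Target P66 = [October 3, October 10].
Intermediaries M with M contains P66: P67, P68.
Via P67 — items with X finishes P67: none.
Via P68 — items with X finishes P68: P69.
Union: P69.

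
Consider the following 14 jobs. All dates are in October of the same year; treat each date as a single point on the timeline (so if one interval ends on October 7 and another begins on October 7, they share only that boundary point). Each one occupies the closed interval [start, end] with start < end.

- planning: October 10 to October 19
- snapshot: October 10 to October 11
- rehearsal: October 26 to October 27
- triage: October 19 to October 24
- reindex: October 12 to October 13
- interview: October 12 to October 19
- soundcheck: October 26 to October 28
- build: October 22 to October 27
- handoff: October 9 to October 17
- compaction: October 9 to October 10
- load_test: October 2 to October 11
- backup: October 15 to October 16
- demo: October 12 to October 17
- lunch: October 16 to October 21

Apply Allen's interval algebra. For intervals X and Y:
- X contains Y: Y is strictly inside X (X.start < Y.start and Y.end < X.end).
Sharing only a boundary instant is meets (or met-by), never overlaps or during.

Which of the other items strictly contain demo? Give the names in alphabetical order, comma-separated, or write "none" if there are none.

Target demo = [October 12, October 17].
backup [October 15, October 16] → during → no.
build [October 22, October 27] → after → no.
compaction [October 9, October 10] → before → no.
handoff [October 9, October 17] → finished-by → no.
interview [October 12, October 19] → started-by → no.
load_test [October 2, October 11] → before → no.
lunch [October 16, October 21] → overlapped-by → no.
planning [October 10, October 19] → contains → yes.
rehearsal [October 26, October 27] → after → no.
reindex [October 12, October 13] → starts → no.
snapshot [October 10, October 11] → before → no.
soundcheck [October 26, October 28] → after → no.
triage [October 19, October 24] → after → no.
Result: planning.

planning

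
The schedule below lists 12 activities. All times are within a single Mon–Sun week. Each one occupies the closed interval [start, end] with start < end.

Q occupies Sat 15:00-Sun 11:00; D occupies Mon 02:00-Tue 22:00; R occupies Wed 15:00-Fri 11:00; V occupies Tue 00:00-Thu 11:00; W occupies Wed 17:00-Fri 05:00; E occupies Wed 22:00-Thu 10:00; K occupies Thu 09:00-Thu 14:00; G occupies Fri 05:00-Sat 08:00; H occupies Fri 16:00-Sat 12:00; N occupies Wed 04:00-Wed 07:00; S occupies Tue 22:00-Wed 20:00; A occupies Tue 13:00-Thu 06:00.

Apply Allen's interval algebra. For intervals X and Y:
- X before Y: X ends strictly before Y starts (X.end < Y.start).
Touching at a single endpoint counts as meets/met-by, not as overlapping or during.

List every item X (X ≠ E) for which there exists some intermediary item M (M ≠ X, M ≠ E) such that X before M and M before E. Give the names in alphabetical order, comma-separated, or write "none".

D

Target E = [Wed 22:00, Thu 10:00].
Intermediaries M with M before E: D, N, S.
Via D — items with X before D: none.
Via N — items with X before N: D.
Via S — items with X before S: none.
Union: D.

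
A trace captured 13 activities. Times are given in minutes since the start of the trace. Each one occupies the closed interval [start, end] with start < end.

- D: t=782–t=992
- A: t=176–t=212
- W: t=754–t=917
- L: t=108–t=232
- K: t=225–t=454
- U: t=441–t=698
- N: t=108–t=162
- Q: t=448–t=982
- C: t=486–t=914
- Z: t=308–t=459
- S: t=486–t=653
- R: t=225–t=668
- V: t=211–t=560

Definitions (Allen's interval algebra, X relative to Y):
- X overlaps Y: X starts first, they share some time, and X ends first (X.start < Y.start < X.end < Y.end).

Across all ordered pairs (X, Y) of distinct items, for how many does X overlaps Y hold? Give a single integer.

Checking all 156 ordered pairs for relation 'overlaps'; matching pairs in alphabetical order:
(A, V): A overlaps V ✓
(C, D): C overlaps D ✓
(C, W): C overlaps W ✓
(K, Q): K overlaps Q ✓
(K, U): K overlaps U ✓
(K, Z): K overlaps Z ✓
(L, K): L overlaps K ✓
(L, R): L overlaps R ✓
(L, V): L overlaps V ✓
(Q, D): Q overlaps D ✓
(R, C): R overlaps C ✓
(R, Q): R overlaps Q ✓
(R, U): R overlaps U ✓
(U, C): U overlaps C ✓
(U, Q): U overlaps Q ✓
(V, C): V overlaps C ✓
(V, Q): V overlaps Q ✓
(V, R): V overlaps R ✓
(V, S): V overlaps S ✓
(V, U): V overlaps U ✓
(W, D): W overlaps D ✓
(Z, Q): Z overlaps Q ✓
(Z, U): Z overlaps U ✓
Count: 23.

23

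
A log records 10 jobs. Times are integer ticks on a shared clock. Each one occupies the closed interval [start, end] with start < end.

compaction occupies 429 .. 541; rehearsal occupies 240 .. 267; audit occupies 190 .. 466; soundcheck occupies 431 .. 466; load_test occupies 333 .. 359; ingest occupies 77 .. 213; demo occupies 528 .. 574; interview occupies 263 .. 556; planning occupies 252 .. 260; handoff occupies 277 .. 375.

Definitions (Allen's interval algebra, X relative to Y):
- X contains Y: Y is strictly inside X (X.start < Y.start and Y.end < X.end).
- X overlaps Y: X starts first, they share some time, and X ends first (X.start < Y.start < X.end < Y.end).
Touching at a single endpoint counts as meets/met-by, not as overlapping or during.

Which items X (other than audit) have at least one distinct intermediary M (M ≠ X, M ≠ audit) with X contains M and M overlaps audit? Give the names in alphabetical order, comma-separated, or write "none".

Target audit = [190, 466].
Intermediaries M with M overlaps audit: ingest.
Via ingest — items with X contains ingest: none.
Union: none.

none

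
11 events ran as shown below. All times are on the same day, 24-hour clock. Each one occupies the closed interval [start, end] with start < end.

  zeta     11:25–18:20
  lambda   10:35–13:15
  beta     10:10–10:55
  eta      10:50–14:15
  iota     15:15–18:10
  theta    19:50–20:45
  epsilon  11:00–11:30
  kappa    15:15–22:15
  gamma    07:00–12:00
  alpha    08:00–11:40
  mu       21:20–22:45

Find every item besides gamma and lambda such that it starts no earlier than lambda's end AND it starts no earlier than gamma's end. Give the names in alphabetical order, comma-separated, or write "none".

Conditions: its start is no earlier than lambda's end (X.start >= 13:15) AND its start is no earlier than gamma's end (X.start >= 12:00).
alpha: start 08:00 >= 13:15? ✗; start 08:00 >= 12:00? ✗ → no.
beta: start 10:10 >= 13:15? ✗; start 10:10 >= 12:00? ✗ → no.
epsilon: start 11:00 >= 13:15? ✗; start 11:00 >= 12:00? ✗ → no.
eta: start 10:50 >= 13:15? ✗; start 10:50 >= 12:00? ✗ → no.
iota: start 15:15 >= 13:15? ✓; start 15:15 >= 12:00? ✓ → yes.
kappa: start 15:15 >= 13:15? ✓; start 15:15 >= 12:00? ✓ → yes.
mu: start 21:20 >= 13:15? ✓; start 21:20 >= 12:00? ✓ → yes.
theta: start 19:50 >= 13:15? ✓; start 19:50 >= 12:00? ✓ → yes.
zeta: start 11:25 >= 13:15? ✗; start 11:25 >= 12:00? ✗ → no.
Result: iota, kappa, mu, theta.

iota, kappa, mu, theta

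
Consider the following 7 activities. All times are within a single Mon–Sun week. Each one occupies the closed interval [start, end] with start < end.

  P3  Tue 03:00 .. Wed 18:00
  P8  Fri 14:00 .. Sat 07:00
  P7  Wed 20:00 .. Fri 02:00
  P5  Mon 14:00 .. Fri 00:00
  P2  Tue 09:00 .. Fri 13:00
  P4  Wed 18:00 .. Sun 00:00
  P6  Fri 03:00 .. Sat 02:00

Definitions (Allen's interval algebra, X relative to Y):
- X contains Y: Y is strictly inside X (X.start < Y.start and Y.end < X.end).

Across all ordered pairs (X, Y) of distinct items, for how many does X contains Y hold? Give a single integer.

Checking all 42 ordered pairs for relation 'contains'; matching pairs in alphabetical order:
(P2, P7): P2 contains P7 ✓
(P4, P6): P4 contains P6 ✓
(P4, P7): P4 contains P7 ✓
(P4, P8): P4 contains P8 ✓
(P5, P3): P5 contains P3 ✓
Count: 5.

5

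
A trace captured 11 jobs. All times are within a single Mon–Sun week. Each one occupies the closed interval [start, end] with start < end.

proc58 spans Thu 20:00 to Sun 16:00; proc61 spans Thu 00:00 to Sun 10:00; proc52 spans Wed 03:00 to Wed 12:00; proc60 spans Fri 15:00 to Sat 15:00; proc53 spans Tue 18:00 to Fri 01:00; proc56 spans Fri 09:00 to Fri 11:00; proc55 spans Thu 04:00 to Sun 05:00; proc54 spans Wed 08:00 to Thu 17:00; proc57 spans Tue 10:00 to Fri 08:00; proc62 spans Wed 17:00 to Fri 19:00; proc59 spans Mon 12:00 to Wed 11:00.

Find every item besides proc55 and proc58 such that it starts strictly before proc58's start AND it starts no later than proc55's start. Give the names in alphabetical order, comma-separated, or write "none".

proc52, proc53, proc54, proc57, proc59, proc61, proc62

Conditions: its start is strictly before proc58's start (X.start < Thu 20:00) AND its start is no later than proc55's start (X.start <= Thu 04:00).
proc52: start Wed 03:00 < Thu 20:00? ✓; start Wed 03:00 <= Thu 04:00? ✓ → yes.
proc53: start Tue 18:00 < Thu 20:00? ✓; start Tue 18:00 <= Thu 04:00? ✓ → yes.
proc54: start Wed 08:00 < Thu 20:00? ✓; start Wed 08:00 <= Thu 04:00? ✓ → yes.
proc56: start Fri 09:00 < Thu 20:00? ✗; start Fri 09:00 <= Thu 04:00? ✗ → no.
proc57: start Tue 10:00 < Thu 20:00? ✓; start Tue 10:00 <= Thu 04:00? ✓ → yes.
proc59: start Mon 12:00 < Thu 20:00? ✓; start Mon 12:00 <= Thu 04:00? ✓ → yes.
proc60: start Fri 15:00 < Thu 20:00? ✗; start Fri 15:00 <= Thu 04:00? ✗ → no.
proc61: start Thu 00:00 < Thu 20:00? ✓; start Thu 00:00 <= Thu 04:00? ✓ → yes.
proc62: start Wed 17:00 < Thu 20:00? ✓; start Wed 17:00 <= Thu 04:00? ✓ → yes.
Result: proc52, proc53, proc54, proc57, proc59, proc61, proc62.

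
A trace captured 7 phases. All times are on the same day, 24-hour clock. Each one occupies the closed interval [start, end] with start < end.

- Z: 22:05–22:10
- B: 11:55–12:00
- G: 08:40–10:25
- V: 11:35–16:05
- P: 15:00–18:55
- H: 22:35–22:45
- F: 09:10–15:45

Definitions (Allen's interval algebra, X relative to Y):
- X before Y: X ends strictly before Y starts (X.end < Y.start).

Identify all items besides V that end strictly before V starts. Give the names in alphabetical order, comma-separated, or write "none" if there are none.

G

Target V = [11:35, 16:05].
B [11:55, 12:00] → during → no.
F [09:10, 15:45] → overlaps → no.
G [08:40, 10:25] → before → yes.
H [22:35, 22:45] → after → no.
P [15:00, 18:55] → overlapped-by → no.
Z [22:05, 22:10] → after → no.
Result: G.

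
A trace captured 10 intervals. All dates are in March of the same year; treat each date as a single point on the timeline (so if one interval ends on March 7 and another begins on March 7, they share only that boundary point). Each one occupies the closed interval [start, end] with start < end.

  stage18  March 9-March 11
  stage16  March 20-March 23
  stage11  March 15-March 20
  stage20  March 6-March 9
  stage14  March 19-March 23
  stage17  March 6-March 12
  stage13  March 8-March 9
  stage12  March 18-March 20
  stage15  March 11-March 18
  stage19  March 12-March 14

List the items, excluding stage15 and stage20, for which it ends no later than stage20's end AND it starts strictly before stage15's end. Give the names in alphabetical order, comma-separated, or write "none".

Conditions: its end is no later than stage20's end (X.end <= March 9) AND its start is strictly before stage15's end (X.start < March 18).
stage11: end March 20 <= March 9? ✗; start March 15 < March 18? ✓ → no.
stage12: end March 20 <= March 9? ✗; start March 18 < March 18? ✗ → no.
stage13: end March 9 <= March 9? ✓; start March 8 < March 18? ✓ → yes.
stage14: end March 23 <= March 9? ✗; start March 19 < March 18? ✗ → no.
stage16: end March 23 <= March 9? ✗; start March 20 < March 18? ✗ → no.
stage17: end March 12 <= March 9? ✗; start March 6 < March 18? ✓ → no.
stage18: end March 11 <= March 9? ✗; start March 9 < March 18? ✓ → no.
stage19: end March 14 <= March 9? ✗; start March 12 < March 18? ✓ → no.
Result: stage13.

stage13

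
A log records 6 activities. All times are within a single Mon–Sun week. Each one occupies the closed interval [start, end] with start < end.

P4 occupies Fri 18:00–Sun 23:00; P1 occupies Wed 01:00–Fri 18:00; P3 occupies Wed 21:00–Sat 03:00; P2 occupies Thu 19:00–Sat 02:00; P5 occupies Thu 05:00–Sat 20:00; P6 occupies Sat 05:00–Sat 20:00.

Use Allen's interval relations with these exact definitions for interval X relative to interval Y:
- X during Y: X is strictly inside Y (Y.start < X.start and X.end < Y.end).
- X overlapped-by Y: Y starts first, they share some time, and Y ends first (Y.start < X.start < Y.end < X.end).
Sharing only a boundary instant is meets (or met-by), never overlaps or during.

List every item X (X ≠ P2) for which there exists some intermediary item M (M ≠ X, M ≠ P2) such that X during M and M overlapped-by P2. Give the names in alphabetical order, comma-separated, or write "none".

Target P2 = [Thu 19:00, Sat 02:00].
Intermediaries M with M overlapped-by P2: P4.
Via P4 — items with X during P4: P6.
Union: P6.

P6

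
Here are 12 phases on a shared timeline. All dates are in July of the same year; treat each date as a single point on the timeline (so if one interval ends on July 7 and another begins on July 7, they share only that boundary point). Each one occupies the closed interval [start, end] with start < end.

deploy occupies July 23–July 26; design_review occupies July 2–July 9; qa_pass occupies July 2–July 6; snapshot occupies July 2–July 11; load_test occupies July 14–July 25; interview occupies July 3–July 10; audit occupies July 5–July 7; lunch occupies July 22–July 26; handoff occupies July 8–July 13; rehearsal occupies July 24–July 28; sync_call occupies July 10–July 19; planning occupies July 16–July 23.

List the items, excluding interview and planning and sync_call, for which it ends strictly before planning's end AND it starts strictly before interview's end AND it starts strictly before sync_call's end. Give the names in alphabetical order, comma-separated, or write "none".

Conditions: its end is strictly before planning's end (X.end < July 23) AND its start is strictly before interview's end (X.start < July 10) AND its start is strictly before sync_call's end (X.start < July 19).
audit: end July 7 < July 23? ✓; start July 5 < July 10? ✓; start July 5 < July 19? ✓ → yes.
deploy: end July 26 < July 23? ✗; start July 23 < July 10? ✗; start July 23 < July 19? ✗ → no.
design_review: end July 9 < July 23? ✓; start July 2 < July 10? ✓; start July 2 < July 19? ✓ → yes.
handoff: end July 13 < July 23? ✓; start July 8 < July 10? ✓; start July 8 < July 19? ✓ → yes.
load_test: end July 25 < July 23? ✗; start July 14 < July 10? ✗; start July 14 < July 19? ✓ → no.
lunch: end July 26 < July 23? ✗; start July 22 < July 10? ✗; start July 22 < July 19? ✗ → no.
qa_pass: end July 6 < July 23? ✓; start July 2 < July 10? ✓; start July 2 < July 19? ✓ → yes.
rehearsal: end July 28 < July 23? ✗; start July 24 < July 10? ✗; start July 24 < July 19? ✗ → no.
snapshot: end July 11 < July 23? ✓; start July 2 < July 10? ✓; start July 2 < July 19? ✓ → yes.
Result: audit, design_review, handoff, qa_pass, snapshot.

audit, design_review, handoff, qa_pass, snapshot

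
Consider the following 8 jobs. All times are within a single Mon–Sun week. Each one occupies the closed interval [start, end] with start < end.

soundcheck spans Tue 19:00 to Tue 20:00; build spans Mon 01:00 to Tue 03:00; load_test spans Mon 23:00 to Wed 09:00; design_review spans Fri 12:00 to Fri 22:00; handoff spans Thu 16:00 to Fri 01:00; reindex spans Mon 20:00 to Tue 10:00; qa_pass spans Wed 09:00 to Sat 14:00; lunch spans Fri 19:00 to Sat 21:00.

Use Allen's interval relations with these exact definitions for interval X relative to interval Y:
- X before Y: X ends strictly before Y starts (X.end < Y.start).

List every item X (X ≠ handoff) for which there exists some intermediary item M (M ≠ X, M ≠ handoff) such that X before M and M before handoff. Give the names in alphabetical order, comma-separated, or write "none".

build, reindex

Target handoff = [Thu 16:00, Fri 01:00].
Intermediaries M with M before handoff: build, load_test, reindex, soundcheck.
Via build — items with X before build: none.
Via load_test — items with X before load_test: none.
Via reindex — items with X before reindex: none.
Via soundcheck — items with X before soundcheck: build, reindex.
Union: build, reindex.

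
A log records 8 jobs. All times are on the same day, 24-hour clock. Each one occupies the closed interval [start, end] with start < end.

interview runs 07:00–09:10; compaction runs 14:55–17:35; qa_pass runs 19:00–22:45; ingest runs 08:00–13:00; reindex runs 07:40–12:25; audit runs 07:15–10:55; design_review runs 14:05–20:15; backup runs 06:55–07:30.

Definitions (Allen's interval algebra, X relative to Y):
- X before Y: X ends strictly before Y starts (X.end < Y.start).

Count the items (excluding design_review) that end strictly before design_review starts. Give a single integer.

Target design_review = [14:05, 20:15].
audit [07:15, 10:55] → before → counts.
backup [06:55, 07:30] → before → counts.
compaction [14:55, 17:35] → during → no.
ingest [08:00, 13:00] → before → counts.
interview [07:00, 09:10] → before → counts.
qa_pass [19:00, 22:45] → overlapped-by → no.
reindex [07:40, 12:25] → before → counts.
Total: 5.

5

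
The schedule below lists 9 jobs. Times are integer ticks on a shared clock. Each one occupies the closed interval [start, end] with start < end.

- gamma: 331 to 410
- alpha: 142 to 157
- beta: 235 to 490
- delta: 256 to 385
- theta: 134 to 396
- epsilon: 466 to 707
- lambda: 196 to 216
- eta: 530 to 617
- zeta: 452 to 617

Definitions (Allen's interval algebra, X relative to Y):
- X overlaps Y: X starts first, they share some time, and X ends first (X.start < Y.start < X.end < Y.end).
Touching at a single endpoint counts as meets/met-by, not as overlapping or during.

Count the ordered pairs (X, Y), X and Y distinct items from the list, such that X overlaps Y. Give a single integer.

Checking all 72 ordered pairs for relation 'overlaps'; matching pairs in alphabetical order:
(beta, epsilon): beta overlaps epsilon ✓
(beta, zeta): beta overlaps zeta ✓
(delta, gamma): delta overlaps gamma ✓
(theta, beta): theta overlaps beta ✓
(theta, gamma): theta overlaps gamma ✓
(zeta, epsilon): zeta overlaps epsilon ✓
Count: 6.

6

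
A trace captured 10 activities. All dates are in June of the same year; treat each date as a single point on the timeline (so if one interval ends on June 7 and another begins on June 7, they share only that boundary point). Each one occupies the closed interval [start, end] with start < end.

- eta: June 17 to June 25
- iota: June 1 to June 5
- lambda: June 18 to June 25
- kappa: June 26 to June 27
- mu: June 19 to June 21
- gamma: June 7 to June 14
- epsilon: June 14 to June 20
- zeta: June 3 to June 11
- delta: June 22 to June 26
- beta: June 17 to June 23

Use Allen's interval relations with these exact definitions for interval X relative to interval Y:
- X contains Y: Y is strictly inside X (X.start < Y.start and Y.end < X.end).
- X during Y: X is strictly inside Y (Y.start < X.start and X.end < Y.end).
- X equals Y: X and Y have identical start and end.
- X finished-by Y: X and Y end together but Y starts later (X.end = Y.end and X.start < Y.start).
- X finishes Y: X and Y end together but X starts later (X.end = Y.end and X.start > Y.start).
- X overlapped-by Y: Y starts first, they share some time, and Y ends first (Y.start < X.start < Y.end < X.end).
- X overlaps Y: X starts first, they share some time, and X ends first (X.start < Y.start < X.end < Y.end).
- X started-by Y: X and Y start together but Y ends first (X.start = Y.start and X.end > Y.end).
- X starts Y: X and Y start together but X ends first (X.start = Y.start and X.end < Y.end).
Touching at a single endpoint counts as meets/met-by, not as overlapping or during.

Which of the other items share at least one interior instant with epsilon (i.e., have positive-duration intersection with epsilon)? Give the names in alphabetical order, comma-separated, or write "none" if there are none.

beta, eta, lambda, mu

Target epsilon = [June 14, June 20].
beta [June 17, June 23] → overlapped-by → yes.
delta [June 22, June 26] → after → no.
eta [June 17, June 25] → overlapped-by → yes.
gamma [June 7, June 14] → meets → no.
iota [June 1, June 5] → before → no.
kappa [June 26, June 27] → after → no.
lambda [June 18, June 25] → overlapped-by → yes.
mu [June 19, June 21] → overlapped-by → yes.
zeta [June 3, June 11] → before → no.
Result: beta, eta, lambda, mu.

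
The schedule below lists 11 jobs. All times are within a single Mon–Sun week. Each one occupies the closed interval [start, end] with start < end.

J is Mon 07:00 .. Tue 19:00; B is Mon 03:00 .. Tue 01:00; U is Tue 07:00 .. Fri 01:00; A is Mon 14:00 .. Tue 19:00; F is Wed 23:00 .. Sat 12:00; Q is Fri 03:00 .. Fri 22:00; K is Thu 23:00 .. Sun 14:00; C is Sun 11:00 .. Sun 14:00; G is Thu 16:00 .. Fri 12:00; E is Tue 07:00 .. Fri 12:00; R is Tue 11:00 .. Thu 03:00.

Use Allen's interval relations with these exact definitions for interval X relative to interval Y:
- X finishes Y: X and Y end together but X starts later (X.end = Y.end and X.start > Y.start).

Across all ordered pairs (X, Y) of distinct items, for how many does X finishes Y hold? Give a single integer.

3

Checking all 110 ordered pairs for relation 'finishes'; matching pairs in alphabetical order:
(A, J): A finishes J ✓
(C, K): C finishes K ✓
(G, E): G finishes E ✓
Count: 3.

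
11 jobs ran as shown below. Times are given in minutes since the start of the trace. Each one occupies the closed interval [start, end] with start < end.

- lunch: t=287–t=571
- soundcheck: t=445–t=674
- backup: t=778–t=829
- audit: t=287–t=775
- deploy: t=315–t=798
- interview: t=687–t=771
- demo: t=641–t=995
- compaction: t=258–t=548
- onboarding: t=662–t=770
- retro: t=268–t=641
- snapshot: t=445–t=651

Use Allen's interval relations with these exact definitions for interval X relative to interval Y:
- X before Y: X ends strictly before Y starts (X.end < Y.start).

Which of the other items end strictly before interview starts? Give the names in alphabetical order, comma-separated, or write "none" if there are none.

compaction, lunch, retro, snapshot, soundcheck

Target interview = [t=687, t=771].
audit [t=287, t=775] → contains → no.
backup [t=778, t=829] → after → no.
compaction [t=258, t=548] → before → yes.
demo [t=641, t=995] → contains → no.
deploy [t=315, t=798] → contains → no.
lunch [t=287, t=571] → before → yes.
onboarding [t=662, t=770] → overlaps → no.
retro [t=268, t=641] → before → yes.
snapshot [t=445, t=651] → before → yes.
soundcheck [t=445, t=674] → before → yes.
Result: compaction, lunch, retro, snapshot, soundcheck.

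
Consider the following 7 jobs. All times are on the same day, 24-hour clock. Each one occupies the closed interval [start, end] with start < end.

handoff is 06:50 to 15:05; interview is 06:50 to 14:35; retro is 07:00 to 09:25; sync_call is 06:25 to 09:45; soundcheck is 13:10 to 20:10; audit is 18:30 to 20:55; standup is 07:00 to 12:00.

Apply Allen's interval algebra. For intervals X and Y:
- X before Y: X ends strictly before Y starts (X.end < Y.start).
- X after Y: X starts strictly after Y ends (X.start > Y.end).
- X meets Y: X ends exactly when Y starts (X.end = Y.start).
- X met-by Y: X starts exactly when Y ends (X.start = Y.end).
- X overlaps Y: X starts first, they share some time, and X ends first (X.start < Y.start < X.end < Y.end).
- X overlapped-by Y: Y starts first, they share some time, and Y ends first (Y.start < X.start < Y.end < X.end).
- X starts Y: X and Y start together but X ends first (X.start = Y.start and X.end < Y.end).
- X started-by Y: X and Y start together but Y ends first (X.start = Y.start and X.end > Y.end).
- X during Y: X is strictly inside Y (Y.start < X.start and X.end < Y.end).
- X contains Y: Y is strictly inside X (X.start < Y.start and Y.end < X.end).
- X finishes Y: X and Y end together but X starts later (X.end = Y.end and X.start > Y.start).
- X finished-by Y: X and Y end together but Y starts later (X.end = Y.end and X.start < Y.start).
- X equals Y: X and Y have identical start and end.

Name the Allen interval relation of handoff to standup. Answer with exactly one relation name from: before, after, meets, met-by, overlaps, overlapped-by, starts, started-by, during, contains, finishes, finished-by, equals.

handoff = [06:50, 15:05]; standup = [07:00, 12:00].
Compare endpoints: handoff.start < standup.start, handoff.start < standup.end, handoff.end > standup.start, handoff.end > standup.end.
That pattern is 'contains'.

contains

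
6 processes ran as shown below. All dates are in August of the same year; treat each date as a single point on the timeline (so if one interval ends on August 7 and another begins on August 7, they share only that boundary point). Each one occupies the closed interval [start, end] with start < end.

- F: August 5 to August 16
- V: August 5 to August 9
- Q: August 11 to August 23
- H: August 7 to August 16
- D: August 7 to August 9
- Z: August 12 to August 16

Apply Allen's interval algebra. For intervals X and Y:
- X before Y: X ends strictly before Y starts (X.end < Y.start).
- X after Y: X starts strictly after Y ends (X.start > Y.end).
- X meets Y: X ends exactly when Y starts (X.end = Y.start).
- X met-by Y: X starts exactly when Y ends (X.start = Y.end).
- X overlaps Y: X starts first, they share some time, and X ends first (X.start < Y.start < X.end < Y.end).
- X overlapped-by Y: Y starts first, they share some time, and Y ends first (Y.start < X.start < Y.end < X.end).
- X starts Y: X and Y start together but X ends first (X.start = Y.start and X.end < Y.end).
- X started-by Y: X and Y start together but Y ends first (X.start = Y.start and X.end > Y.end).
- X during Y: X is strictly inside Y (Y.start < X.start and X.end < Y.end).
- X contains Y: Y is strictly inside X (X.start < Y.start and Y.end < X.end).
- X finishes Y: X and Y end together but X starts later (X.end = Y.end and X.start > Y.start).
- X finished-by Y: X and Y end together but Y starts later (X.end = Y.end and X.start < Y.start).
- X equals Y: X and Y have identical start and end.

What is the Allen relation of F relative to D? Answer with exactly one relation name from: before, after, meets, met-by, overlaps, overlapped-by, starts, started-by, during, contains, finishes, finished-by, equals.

contains

F = [August 5, August 16]; D = [August 7, August 9].
Compare endpoints: F.start < D.start, F.start < D.end, F.end > D.start, F.end > D.end.
That pattern is 'contains'.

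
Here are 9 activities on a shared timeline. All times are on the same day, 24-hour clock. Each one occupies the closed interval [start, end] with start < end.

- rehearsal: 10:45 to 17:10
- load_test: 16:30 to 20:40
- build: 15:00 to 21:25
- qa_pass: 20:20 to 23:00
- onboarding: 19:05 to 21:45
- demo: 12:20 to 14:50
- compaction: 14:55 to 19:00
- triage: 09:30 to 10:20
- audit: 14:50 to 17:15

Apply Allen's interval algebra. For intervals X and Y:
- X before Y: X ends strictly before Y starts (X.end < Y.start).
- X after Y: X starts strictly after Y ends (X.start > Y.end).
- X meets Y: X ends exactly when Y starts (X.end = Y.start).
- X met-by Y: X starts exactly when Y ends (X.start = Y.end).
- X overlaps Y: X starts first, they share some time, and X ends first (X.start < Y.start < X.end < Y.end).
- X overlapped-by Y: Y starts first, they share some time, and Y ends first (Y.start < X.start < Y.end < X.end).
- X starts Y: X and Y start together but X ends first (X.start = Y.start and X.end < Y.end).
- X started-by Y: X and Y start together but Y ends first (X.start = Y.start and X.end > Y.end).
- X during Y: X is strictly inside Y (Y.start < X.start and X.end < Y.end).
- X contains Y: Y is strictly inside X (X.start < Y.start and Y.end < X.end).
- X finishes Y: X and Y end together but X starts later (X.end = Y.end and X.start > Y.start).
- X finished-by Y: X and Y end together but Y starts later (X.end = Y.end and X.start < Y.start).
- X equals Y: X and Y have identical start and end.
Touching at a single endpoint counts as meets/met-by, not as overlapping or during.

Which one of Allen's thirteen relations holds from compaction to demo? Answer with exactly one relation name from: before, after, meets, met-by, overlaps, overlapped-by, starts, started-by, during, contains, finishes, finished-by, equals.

after

compaction = [14:55, 19:00]; demo = [12:20, 14:50].
Compare endpoints: compaction.start > demo.start, compaction.start > demo.end, compaction.end > demo.start, compaction.end > demo.end.
That pattern is 'after'.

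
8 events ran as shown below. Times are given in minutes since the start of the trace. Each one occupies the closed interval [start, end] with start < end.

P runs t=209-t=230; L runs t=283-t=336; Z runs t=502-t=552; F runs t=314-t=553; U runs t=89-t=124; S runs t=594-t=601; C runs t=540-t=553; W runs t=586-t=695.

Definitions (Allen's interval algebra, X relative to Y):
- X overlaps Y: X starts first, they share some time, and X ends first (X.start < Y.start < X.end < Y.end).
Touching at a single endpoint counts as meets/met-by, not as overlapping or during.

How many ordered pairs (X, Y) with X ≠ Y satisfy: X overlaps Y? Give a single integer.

Checking all 56 ordered pairs for relation 'overlaps'; matching pairs in alphabetical order:
(L, F): L overlaps F ✓
(Z, C): Z overlaps C ✓
Count: 2.

2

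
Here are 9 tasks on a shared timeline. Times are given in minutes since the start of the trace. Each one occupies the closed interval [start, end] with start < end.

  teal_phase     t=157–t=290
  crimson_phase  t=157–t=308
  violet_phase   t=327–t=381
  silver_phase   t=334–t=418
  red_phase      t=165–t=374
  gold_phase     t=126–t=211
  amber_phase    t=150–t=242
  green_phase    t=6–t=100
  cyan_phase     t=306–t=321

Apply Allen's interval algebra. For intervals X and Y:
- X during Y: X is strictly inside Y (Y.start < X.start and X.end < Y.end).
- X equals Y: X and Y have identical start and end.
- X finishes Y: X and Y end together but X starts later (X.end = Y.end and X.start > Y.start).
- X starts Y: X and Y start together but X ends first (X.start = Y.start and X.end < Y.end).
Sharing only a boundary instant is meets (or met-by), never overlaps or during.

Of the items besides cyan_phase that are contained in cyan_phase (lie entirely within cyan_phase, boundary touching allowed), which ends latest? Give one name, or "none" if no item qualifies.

Target cyan_phase = [t=306, t=321].
amber_phase [t=150, t=242] → before → excluded.
crimson_phase [t=157, t=308] → overlaps → excluded.
gold_phase [t=126, t=211] → before → excluded.
green_phase [t=6, t=100] → before → excluded.
red_phase [t=165, t=374] → contains → excluded.
silver_phase [t=334, t=418] → after → excluded.
teal_phase [t=157, t=290] → before → excluded.
violet_phase [t=327, t=381] → after → excluded.
No candidates → none.

none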